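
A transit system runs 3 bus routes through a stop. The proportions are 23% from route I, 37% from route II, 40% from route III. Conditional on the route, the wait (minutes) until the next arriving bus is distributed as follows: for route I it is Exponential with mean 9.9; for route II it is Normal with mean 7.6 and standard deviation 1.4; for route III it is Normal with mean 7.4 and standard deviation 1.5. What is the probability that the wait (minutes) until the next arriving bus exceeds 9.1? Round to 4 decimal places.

0.1957

Conditional on each route, P(X > 9.1): I: 0.398841; II: 0.141988; III: 0.128537.
By total probability, P(X > 9.1) = 0.23·0.398841 + 0.37·0.141988 + 0.4·0.128537 = 0.195684.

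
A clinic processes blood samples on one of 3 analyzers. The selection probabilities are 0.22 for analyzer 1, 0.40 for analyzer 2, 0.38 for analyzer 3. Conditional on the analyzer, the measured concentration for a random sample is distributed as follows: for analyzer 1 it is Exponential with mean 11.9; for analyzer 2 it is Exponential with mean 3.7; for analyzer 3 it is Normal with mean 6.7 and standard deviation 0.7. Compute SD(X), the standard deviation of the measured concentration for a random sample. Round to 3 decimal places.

Per component, 1: μ=11.9, E[X²]=283.22; 2: μ=3.7, E[X²]=27.38; 3: μ=6.7, E[X²]=45.38.
E[X] = 0.22·11.9 + 0.4·3.7 + 0.38·6.7 = 6.644.
E[X²] = 0.22·283.22 + 0.4·27.38 + 0.38·45.38 = 90.5048.
Var(X) = E[X²] − (E[X])² = 90.5048 − 44.1427 = 46.3621.
SD(X) = √46.3621 = 6.80897.

6.809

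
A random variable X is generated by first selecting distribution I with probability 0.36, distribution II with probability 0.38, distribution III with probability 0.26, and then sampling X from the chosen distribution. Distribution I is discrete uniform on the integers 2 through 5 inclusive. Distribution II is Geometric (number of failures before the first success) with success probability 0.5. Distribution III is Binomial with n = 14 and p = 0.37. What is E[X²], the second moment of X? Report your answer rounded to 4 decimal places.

For each component E[X²] = Var + (mean)², giving I: 13.5; II: 3; III: 30.0958.
Overall E[X²] = 0.36·13.5 + 0.38·3 + 0.26·30.0958 = 13.8249.

13.8249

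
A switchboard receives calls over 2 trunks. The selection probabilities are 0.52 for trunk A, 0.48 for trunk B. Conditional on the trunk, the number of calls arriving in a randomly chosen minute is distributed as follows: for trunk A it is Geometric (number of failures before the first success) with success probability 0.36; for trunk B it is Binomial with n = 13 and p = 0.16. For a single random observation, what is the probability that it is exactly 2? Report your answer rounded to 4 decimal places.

Conditional on each trunk, P(X = 2): A: 0.147456; B: 0.293364.
By total probability, P(X = 2) = 0.52·0.147456 + 0.48·0.293364 = 0.217492.

0.2175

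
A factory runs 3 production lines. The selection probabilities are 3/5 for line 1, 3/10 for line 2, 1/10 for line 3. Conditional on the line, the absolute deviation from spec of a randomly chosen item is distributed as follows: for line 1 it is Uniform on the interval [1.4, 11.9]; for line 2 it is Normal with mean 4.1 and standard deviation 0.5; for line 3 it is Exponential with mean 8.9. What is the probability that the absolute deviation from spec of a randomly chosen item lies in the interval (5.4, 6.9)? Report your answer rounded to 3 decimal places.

0.096

Conditional on each line, P(5.4 < X < 6.9): 1: 0.142857; 2: 0.00466118; 3: 0.0845498.
By total probability, P(5.4 < X < 6.9) = 0.6·0.142857 + 0.3·0.00466118 + 0.1·0.0845498 = 0.0955676.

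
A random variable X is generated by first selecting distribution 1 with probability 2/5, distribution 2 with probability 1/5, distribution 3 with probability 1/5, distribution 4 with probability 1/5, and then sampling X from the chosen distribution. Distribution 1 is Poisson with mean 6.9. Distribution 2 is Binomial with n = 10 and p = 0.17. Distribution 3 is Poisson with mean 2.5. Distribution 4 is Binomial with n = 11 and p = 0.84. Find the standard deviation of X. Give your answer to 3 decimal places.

3.479

Per component, 1: μ=6.9, E[X²]=54.51; 2: μ=1.7, E[X²]=4.301; 3: μ=2.5, E[X²]=8.75; 4: μ=9.24, E[X²]=86.856.
E[X] = 0.4·6.9 + 0.2·1.7 + 0.2·2.5 + 0.2·9.24 = 5.448.
E[X²] = 0.4·54.51 + 0.2·4.301 + 0.2·8.75 + 0.2·86.856 = 41.7854.
Var(X) = E[X²] − (E[X])² = 41.7854 − 29.6807 = 12.1047.
SD(X) = √12.1047 = 3.47918.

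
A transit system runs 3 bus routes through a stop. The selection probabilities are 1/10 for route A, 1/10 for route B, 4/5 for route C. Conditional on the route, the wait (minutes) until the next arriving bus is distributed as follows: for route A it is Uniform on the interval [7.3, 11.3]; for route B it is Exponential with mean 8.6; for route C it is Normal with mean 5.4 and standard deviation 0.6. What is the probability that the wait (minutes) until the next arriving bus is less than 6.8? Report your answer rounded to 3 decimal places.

Conditional on each route, P(X < 6.8): A: 0; B: 0.546472; C: 0.990185.
By total probability, P(X < 6.8) = 0.1·0 + 0.1·0.546472 + 0.8·0.990185 = 0.846795.

0.847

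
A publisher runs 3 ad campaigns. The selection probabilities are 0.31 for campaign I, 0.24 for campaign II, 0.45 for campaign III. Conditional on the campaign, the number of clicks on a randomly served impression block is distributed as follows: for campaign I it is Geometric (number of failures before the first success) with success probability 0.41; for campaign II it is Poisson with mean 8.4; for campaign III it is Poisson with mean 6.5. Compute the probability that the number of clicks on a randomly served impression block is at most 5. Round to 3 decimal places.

0.501

Conditional on each campaign, P(X ≤ 5): I: 0.957819; II: 0.157277; III: 0.369041.
By total probability, P(X ≤ 5) = 0.31·0.957819 + 0.24·0.157277 + 0.45·0.369041 = 0.500739.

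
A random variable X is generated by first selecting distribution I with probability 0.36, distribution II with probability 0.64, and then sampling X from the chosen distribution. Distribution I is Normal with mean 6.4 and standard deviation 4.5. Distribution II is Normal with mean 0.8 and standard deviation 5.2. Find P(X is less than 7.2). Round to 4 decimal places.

Conditional on each component, P(X < 7.2): I: 0.570551; II: 0.890795.
By total probability, P(X < 7.2) = 0.36·0.570551 + 0.64·0.890795 = 0.775508.

0.7755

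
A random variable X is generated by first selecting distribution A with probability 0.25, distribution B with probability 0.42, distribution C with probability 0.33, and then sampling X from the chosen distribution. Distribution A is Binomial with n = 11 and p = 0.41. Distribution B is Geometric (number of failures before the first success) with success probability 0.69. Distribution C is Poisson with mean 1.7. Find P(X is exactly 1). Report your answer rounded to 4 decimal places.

Conditional on each component, P(X = 1): A: 0.0230514; B: 0.2139; C: 0.310562.
By total probability, P(X = 1) = 0.25·0.0230514 + 0.42·0.2139 + 0.33·0.310562 = 0.198086.

0.1981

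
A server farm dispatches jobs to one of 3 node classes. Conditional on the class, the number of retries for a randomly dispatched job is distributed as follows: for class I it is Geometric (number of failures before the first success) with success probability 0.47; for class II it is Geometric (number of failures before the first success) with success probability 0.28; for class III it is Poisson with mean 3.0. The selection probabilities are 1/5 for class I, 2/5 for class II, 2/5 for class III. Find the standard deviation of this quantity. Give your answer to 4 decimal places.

2.4145

Per component, I: μ=1.12766, E[X²]=3.67089; II: μ=2.57143, E[X²]=15.7959; III: μ=3, E[X²]=12.
E[X] = 0.2·1.12766 + 0.4·2.57143 + 0.4·3 = 2.4541.
E[X²] = 0.2·3.67089 + 0.4·15.7959 + 0.4·12 = 11.8525.
Var(X) = E[X²] − (E[X])² = 11.8525 − 6.02262 = 5.82992.
SD(X) = √5.82992 = 2.41452.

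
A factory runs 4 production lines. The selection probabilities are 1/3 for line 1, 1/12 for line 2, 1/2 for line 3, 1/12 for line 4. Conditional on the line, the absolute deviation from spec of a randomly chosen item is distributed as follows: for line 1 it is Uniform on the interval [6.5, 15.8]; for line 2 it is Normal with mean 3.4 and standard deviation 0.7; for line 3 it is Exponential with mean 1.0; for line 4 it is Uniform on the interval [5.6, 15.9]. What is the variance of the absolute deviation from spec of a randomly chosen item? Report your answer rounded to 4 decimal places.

Per component, 1: μ=11.15, E[X²]=131.53; 2: μ=3.4, E[X²]=12.05; 3: μ=1, E[X²]=2; 4: μ=10.75, E[X²]=124.403.
E[X] = 0.333333·11.15 + 0.0833333·3.4 + 0.5·1 + 0.0833333·10.75 = 5.39583.
E[X²] = 0.333333·131.53 + 0.0833333·12.05 + 0.5·2 + 0.0833333·124.403 = 56.2144.
Var(X) = E[X²] − (E[X])² = 56.2144 − 29.115 = 27.0994.

27.0994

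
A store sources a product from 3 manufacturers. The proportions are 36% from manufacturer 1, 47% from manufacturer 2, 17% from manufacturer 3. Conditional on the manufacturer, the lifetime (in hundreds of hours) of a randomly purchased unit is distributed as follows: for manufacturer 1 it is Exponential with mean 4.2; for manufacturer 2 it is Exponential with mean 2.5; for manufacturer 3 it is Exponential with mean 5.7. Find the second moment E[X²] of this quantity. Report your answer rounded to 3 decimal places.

29.622

For each component E[X²] = Var + (mean)², giving 1: 35.28; 2: 12.5; 3: 64.98.
Overall E[X²] = 0.36·35.28 + 0.47·12.5 + 0.17·64.98 = 29.6224.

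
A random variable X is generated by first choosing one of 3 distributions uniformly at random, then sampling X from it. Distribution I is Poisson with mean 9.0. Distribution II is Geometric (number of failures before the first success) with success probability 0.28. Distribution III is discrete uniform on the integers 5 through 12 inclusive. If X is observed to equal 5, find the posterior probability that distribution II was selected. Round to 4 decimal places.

Likelihoods P(X=5 | ·): I: 0.0607269; II: 0.0541777; III: 0.125.
Posterior ∝ prior × likelihood. Numerator for II: 0.333333·0.0541777 = 0.0180592.
Normalizing constant: 0.333333·0.0607269 + 0.333333·0.0541777 + 0.333333·0.125 = 0.0799682.
P(II | observation) = 0.0180592 / 0.0799682 = 0.22583.

0.2258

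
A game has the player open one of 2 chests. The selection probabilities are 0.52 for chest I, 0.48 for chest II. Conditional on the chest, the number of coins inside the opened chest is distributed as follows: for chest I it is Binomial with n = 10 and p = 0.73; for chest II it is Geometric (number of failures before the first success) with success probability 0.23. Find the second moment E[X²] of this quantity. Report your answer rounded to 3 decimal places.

For each component E[X²] = Var + (mean)², giving I: 55.261; II: 25.7637.
Overall E[X²] = 0.52·55.261 + 0.48·25.7637 = 41.1023.

41.102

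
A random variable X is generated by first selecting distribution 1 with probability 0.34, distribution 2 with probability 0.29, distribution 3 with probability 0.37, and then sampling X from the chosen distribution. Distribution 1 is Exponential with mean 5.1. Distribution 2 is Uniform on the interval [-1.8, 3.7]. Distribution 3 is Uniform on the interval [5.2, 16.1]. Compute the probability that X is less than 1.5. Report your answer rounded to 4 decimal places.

0.2606

Conditional on each component, P(X < 1.5): 1: 0.254811; 2: 0.6; 3: 0.
By total probability, P(X < 1.5) = 0.34·0.254811 + 0.29·0.6 + 0.37·0 = 0.260636.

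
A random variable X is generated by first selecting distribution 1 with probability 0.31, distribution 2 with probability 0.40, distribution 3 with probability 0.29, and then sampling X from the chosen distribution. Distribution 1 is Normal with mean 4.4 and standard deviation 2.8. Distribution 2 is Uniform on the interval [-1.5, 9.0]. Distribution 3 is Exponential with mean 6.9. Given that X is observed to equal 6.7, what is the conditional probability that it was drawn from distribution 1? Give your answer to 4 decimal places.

Likelihoods f(6.7 | ·): 1: 0.101679; 2: 0.0952381; 3: 0.0548839.
Posterior ∝ prior × likelihood. Numerator for 1: 0.31·0.101679 = 0.0315206.
Normalizing constant: 0.31·0.101679 + 0.4·0.0952381 + 0.29·0.0548839 = 0.0855322.
P(1 | observation) = 0.0315206 / 0.0855322 = 0.368524.

0.3685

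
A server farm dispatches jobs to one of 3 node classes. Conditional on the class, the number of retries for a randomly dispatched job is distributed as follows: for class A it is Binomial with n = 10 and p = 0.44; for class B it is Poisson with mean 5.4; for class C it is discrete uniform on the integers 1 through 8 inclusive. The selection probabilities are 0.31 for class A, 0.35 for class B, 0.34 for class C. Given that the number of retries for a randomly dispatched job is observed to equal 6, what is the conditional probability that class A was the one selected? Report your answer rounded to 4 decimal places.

0.3240

Likelihoods P(X=6 | ·): A: 0.149861; B: 0.155539; C: 0.125.
Posterior ∝ prior × likelihood. Numerator for A: 0.31·0.149861 = 0.0464568.
Normalizing constant: 0.31·0.149861 + 0.35·0.155539 + 0.34·0.125 = 0.143396.
P(A | observation) = 0.0464568 / 0.143396 = 0.323977.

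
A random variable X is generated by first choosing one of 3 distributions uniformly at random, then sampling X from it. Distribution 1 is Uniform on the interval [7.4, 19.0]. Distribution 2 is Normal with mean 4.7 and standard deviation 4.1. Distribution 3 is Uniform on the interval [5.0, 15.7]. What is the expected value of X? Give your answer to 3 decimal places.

9.417

Component means — 1: 13.2; 2: 4.7; 3: 10.35.
E[X] = 0.333333·13.2 + 0.333333·4.7 + 0.333333·10.35 = 9.41667.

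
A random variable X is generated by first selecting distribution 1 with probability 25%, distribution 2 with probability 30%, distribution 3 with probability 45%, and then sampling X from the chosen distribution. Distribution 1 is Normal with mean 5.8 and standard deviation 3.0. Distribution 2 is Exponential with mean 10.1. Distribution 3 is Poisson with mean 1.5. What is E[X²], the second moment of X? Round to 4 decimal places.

For each component E[X²] = Var + (mean)², giving 1: 42.64; 2: 204.02; 3: 3.75.
Overall E[X²] = 0.25·42.64 + 0.3·204.02 + 0.45·3.75 = 73.5535.

73.5535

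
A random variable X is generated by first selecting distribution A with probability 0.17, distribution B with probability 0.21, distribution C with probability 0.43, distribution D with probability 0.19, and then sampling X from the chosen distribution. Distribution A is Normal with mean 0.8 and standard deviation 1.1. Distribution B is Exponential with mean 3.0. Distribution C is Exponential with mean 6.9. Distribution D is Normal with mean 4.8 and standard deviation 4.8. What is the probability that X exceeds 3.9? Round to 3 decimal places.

0.411

Conditional on each component, P(X > 3.9): A: 0.00241482; B: 0.272532; C: 0.568237; D: 0.574366.
By total probability, P(X > 3.9) = 0.17·0.00241482 + 0.21·0.272532 + 0.43·0.568237 + 0.19·0.574366 = 0.411113.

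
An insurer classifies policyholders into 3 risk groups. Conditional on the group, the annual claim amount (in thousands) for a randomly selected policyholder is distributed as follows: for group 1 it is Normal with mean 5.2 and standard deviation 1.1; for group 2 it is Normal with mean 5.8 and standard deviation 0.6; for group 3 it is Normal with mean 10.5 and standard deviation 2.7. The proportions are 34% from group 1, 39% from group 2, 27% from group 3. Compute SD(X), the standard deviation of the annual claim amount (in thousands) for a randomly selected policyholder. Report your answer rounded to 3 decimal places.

Per component, 1: μ=5.2, E[X²]=28.25; 2: μ=5.8, E[X²]=34; 3: μ=10.5, E[X²]=117.54.
E[X] = 0.34·5.2 + 0.39·5.8 + 0.27·10.5 = 6.865.
E[X²] = 0.34·28.25 + 0.39·34 + 0.27·117.54 = 54.6008.
Var(X) = E[X²] − (E[X])² = 54.6008 − 47.1282 = 7.47258.
SD(X) = √7.47258 = 2.7336.

2.734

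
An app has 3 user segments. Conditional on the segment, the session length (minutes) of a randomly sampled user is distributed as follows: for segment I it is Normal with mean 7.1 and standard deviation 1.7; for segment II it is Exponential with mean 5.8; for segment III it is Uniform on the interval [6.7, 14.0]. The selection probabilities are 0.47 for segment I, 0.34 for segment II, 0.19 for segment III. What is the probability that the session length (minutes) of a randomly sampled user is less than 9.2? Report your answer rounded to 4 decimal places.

Conditional on each segment, P(X < 9.2): I: 0.891639; II: 0.795299; III: 0.342466.
By total probability, P(X < 9.2) = 0.47·0.891639 + 0.34·0.795299 + 0.19·0.342466 = 0.754541.

0.7545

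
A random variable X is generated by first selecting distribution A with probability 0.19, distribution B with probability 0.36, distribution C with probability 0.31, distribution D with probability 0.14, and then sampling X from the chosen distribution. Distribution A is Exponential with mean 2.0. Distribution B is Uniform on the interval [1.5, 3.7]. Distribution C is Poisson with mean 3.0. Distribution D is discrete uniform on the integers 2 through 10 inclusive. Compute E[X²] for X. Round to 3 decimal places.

13.792

For each component E[X²] = Var + (mean)², giving A: 8; B: 7.16333; C: 12; D: 42.6667.
Overall E[X²] = 0.19·8 + 0.36·7.16333 + 0.31·12 + 0.14·42.6667 = 13.7921.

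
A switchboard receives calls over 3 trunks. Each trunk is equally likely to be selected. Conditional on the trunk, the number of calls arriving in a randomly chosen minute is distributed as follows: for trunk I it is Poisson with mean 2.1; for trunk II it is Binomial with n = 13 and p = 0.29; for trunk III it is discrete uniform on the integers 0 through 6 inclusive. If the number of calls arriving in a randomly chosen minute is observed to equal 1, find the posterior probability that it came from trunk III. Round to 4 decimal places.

Likelihoods P(X=1 | ·): I: 0.257158; II: 0.0618645; III: 0.142857.
Posterior ∝ prior × likelihood. Numerator for III: 0.333333·0.142857 = 0.047619.
Normalizing constant: 0.333333·0.257158 + 0.333333·0.0618645 + 0.333333·0.142857 = 0.15396.
P(III | observation) = 0.047619 / 0.15396 = 0.309295.

0.3093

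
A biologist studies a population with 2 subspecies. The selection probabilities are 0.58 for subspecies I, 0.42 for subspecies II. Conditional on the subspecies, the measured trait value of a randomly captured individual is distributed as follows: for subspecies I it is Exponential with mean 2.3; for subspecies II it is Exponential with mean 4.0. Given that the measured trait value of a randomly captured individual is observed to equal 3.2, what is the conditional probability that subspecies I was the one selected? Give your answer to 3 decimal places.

Likelihoods f(3.2 | ·): I: 0.108152; II: 0.112332.
Posterior ∝ prior × likelihood. Numerator for I: 0.58·0.108152 = 0.0627284.
Normalizing constant: 0.58·0.108152 + 0.42·0.112332 = 0.109908.
P(I | observation) = 0.0627284 / 0.109908 = 0.570736.

0.571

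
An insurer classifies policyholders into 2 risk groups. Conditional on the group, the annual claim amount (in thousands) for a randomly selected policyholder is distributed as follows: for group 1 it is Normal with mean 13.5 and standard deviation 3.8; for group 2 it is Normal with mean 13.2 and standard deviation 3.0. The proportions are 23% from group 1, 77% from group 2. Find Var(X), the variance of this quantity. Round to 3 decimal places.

Per component, 1: μ=13.5, E[X²]=196.69; 2: μ=13.2, E[X²]=183.24.
E[X] = 0.23·13.5 + 0.77·13.2 = 13.269.
E[X²] = 0.23·196.69 + 0.77·183.24 = 186.333.
Var(X) = E[X²] − (E[X])² = 186.333 − 176.066 = 10.2671.

10.267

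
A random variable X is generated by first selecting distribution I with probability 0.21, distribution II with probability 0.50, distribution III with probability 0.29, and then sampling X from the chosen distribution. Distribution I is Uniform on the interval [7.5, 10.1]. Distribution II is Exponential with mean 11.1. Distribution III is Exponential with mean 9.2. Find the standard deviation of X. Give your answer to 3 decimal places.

9.347

Per component, I: μ=8.8, E[X²]=78.0033; II: μ=11.1, E[X²]=246.42; III: μ=9.2, E[X²]=169.28.
E[X] = 0.21·8.8 + 0.5·11.1 + 0.29·9.2 = 10.066.
E[X²] = 0.21·78.0033 + 0.5·246.42 + 0.29·169.28 = 188.682.
Var(X) = E[X²] − (E[X])² = 188.682 − 101.324 = 87.3575.
SD(X) = √87.3575 = 9.34653.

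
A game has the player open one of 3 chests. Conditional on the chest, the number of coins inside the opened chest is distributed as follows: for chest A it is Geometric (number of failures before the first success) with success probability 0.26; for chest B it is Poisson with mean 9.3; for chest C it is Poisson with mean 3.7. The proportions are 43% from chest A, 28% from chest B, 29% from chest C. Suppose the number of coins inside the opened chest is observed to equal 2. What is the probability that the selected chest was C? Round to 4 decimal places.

0.4405

Likelihoods P(X=2 | ·): A: 0.142376; B: 0.00395364; C: 0.169233.
Posterior ∝ prior × likelihood. Numerator for C: 0.29·0.169233 = 0.0490774.
Normalizing constant: 0.43·0.142376 + 0.28·0.00395364 + 0.29·0.169233 = 0.111406.
P(C | observation) = 0.0490774 / 0.111406 = 0.440527.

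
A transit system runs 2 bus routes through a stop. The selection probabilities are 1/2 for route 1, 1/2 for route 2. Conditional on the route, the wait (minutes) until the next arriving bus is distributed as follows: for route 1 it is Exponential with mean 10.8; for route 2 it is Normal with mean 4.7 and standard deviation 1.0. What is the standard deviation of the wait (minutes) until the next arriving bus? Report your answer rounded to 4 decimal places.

Per component, 1: μ=10.8, E[X²]=233.28; 2: μ=4.7, E[X²]=23.09.
E[X] = 0.5·10.8 + 0.5·4.7 = 7.75.
E[X²] = 0.5·233.28 + 0.5·23.09 = 128.185.
Var(X) = E[X²] − (E[X])² = 128.185 − 60.0625 = 68.1225.
SD(X) = √68.1225 = 8.25364.

8.2536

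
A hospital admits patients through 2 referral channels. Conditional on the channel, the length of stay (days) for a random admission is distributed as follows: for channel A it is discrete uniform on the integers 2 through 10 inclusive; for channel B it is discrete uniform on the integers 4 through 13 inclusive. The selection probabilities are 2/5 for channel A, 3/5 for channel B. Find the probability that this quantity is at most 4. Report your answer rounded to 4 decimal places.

Conditional on each channel, P(X ≤ 4): A: 0.333333; B: 0.1.
By total probability, P(X ≤ 4) = 0.4·0.333333 + 0.6·0.1 = 0.193333.

0.1933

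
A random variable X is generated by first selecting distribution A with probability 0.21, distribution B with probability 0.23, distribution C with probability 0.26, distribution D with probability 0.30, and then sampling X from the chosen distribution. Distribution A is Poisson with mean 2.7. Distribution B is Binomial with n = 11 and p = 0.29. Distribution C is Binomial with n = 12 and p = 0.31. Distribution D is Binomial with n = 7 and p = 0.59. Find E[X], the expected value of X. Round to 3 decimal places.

3.507

Component means — A: 2.7; B: 3.19; C: 3.72; D: 4.13.
E[X] = 0.21·2.7 + 0.23·3.19 + 0.26·3.72 + 0.3·4.13 = 3.5069.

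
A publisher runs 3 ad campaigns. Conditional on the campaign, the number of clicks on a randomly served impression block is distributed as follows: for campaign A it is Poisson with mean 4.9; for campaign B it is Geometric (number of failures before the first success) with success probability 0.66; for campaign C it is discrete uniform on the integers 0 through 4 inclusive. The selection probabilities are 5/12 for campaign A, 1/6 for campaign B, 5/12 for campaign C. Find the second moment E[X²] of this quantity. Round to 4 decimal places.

14.7202

For each component E[X²] = Var + (mean)², giving A: 28.91; B: 1.04591; C: 6.
Overall E[X²] = 0.416667·28.91 + 0.166667·1.04591 + 0.416667·6 = 14.7202.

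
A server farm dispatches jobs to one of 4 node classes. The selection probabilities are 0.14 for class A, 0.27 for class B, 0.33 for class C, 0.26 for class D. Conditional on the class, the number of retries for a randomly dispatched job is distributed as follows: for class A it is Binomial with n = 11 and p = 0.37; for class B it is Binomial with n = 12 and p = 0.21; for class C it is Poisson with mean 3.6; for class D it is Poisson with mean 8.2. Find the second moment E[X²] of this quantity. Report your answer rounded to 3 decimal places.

30.009

For each component E[X²] = Var + (mean)², giving A: 19.129; B: 8.3412; C: 16.56; D: 75.44.
Overall E[X²] = 0.14·19.129 + 0.27·8.3412 + 0.33·16.56 + 0.26·75.44 = 30.0094.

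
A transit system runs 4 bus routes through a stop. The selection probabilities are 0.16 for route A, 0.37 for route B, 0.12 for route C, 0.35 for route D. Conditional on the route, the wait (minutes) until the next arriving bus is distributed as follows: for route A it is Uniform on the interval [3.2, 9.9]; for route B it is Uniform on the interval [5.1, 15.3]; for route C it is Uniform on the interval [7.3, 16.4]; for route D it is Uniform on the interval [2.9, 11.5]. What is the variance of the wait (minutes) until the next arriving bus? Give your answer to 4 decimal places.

10.3379

Per component, A: μ=6.55, E[X²]=46.6433; B: μ=10.2, E[X²]=112.71; C: μ=11.85, E[X²]=147.323; D: μ=7.2, E[X²]=58.0033.
E[X] = 0.16·6.55 + 0.37·10.2 + 0.12·11.85 + 0.35·7.2 = 8.764.
E[X²] = 0.16·46.6433 + 0.37·112.71 + 0.12·147.323 + 0.35·58.0033 = 87.1456.
Var(X) = E[X²] − (E[X])² = 87.1456 − 76.8077 = 10.3379.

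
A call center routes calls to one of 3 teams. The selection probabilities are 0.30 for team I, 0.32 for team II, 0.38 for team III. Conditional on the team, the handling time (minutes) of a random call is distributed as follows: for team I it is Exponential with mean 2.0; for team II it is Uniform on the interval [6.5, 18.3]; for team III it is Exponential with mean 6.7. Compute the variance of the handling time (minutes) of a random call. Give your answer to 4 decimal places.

38.8237

Per component, I: μ=2, E[X²]=8; II: μ=12.4, E[X²]=165.363; III: μ=6.7, E[X²]=89.78.
E[X] = 0.3·2 + 0.32·12.4 + 0.38·6.7 = 7.114.
E[X²] = 0.3·8 + 0.32·165.363 + 0.38·89.78 = 89.4327.
Var(X) = E[X²] − (E[X])² = 89.4327 − 50.609 = 38.8237.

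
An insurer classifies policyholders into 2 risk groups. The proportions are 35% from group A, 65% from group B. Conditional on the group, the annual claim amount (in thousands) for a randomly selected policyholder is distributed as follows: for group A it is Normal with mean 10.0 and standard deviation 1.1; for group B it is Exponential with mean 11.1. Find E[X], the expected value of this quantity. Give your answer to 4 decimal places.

Component means — A: 10; B: 11.1.
E[X] = 0.35·10 + 0.65·11.1 = 10.715.

10.7150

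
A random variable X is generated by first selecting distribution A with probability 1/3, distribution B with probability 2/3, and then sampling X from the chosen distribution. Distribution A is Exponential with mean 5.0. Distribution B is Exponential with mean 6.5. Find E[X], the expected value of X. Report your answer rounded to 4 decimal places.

6.0000

Component means — A: 5; B: 6.5.
E[X] = 0.333333·5 + 0.666667·6.5 = 6.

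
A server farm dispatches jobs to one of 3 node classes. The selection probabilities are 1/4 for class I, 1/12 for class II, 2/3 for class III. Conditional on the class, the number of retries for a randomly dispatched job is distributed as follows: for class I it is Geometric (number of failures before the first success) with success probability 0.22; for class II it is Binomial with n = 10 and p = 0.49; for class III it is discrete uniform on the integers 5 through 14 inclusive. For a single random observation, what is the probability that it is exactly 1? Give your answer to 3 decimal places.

Conditional on each class, P(X = 1): I: 0.1716; II: 0.0114374; III: 0.
By total probability, P(X = 1) = 0.25·0.1716 + 0.0833333·0.0114374 + 0.666667·0 = 0.0438531.

0.044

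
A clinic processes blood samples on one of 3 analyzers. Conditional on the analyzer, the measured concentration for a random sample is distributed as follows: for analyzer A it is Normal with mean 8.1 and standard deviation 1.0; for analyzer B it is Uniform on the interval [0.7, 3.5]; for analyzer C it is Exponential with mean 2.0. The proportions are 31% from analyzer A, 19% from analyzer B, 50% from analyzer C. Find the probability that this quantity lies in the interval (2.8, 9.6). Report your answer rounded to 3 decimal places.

Conditional on each analyzer, P(2.8 < X < 9.6): A: 0.933193; B: 0.25; C: 0.238367.
By total probability, P(2.8 < X < 9.6) = 0.31·0.933193 + 0.19·0.25 + 0.5·0.238367 = 0.455973.

0.456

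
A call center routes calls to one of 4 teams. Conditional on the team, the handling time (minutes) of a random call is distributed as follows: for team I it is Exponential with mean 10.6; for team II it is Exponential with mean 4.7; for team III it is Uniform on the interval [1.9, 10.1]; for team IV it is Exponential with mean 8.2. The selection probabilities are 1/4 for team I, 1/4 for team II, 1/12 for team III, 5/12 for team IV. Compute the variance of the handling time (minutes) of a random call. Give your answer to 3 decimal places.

66.792

Per component, I: μ=10.6, E[X²]=224.72; II: μ=4.7, E[X²]=44.18; III: μ=6, E[X²]=41.6033; IV: μ=8.2, E[X²]=134.48.
E[X] = 0.25·10.6 + 0.25·4.7 + 0.0833333·6 + 0.416667·8.2 = 7.74167.
E[X²] = 0.25·224.72 + 0.25·44.18 + 0.0833333·41.6033 + 0.416667·134.48 = 126.725.
Var(X) = E[X²] − (E[X])² = 126.725 − 59.9334 = 66.7919.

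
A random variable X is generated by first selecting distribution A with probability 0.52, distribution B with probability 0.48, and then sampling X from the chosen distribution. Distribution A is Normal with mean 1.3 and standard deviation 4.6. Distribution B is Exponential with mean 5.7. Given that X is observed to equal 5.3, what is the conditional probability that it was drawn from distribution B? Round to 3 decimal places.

0.518

Likelihoods f(5.3 | ·): A: 0.0594234; B: 0.0692321.
Posterior ∝ prior × likelihood. Numerator for B: 0.48·0.0692321 = 0.0332314.
Normalizing constant: 0.52·0.0594234 + 0.48·0.0692321 = 0.0641316.
P(B | observation) = 0.0332314 / 0.0641316 = 0.518175.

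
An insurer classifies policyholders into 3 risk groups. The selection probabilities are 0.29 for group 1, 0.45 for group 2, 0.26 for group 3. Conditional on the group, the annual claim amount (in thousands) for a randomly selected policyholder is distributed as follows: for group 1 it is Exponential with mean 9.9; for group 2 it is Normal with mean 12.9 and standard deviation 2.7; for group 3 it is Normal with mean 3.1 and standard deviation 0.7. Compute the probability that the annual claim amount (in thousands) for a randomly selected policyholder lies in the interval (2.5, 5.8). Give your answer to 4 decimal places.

0.2749

Conditional on each group, P(2.5 < X < 5.8): 1: 0.220209; 2: 0.00421528; 3: 0.80426.
By total probability, P(2.5 < X < 5.8) = 0.29·0.220209 + 0.45·0.00421528 + 0.26·0.80426 = 0.274865.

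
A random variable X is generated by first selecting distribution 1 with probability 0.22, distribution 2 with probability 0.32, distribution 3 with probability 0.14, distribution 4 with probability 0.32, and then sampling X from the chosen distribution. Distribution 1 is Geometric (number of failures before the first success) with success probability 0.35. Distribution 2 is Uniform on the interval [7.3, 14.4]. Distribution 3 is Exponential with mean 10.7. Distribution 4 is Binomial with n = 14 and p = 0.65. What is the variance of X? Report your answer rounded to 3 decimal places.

Per component, 1: μ=1.85714, E[X²]=8.7551; 2: μ=10.85, E[X²]=121.923; 3: μ=10.7, E[X²]=228.98; 4: μ=9.1, E[X²]=85.995.
E[X] = 0.22·1.85714 + 0.32·10.85 + 0.14·10.7 + 0.32·9.1 = 8.29057.
E[X²] = 0.22·8.7551 + 0.32·121.923 + 0.14·228.98 + 0.32·85.995 = 100.517.
Var(X) = E[X²] − (E[X])² = 100.517 − 68.7336 = 31.7836.

31.784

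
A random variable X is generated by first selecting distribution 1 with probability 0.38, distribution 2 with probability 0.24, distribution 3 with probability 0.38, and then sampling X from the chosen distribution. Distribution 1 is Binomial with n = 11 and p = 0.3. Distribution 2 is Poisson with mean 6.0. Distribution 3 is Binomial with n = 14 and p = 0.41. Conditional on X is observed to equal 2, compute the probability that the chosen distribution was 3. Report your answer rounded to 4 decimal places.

0.1067

Likelihoods P(X=2 | ·): 1: 0.19975; 2: 0.0446175; 3: 0.0272166.
Posterior ∝ prior × likelihood. Numerator for 3: 0.38·0.0272166 = 0.0103423.
Normalizing constant: 0.38·0.19975 + 0.24·0.0446175 + 0.38·0.0272166 = 0.0969556.
P(3 | observation) = 0.0103423 / 0.0969556 = 0.10667.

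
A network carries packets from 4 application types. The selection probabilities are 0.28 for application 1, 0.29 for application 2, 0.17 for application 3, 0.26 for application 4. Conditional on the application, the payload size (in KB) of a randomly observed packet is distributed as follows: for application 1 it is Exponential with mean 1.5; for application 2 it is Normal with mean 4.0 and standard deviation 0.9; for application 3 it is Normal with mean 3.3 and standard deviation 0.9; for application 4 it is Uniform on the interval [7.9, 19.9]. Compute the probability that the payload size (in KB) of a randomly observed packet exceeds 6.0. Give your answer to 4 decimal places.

0.2692

Conditional on each application, P(X > 6.0): 1: 0.0183156; 2: 0.0131341; 3: 0.0013499; 4: 1.
By total probability, P(X > 6.0) = 0.28·0.0183156 + 0.29·0.0131341 + 0.17·0.0013499 + 0.26·1 = 0.269167.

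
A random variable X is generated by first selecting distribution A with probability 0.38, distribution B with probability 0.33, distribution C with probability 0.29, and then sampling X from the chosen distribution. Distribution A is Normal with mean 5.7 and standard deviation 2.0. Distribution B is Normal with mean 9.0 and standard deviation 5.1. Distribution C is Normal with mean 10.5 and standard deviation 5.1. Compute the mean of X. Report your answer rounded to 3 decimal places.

Component means — A: 5.7; B: 9; C: 10.5.
E[X] = 0.38·5.7 + 0.33·9 + 0.29·10.5 = 8.181.

8.181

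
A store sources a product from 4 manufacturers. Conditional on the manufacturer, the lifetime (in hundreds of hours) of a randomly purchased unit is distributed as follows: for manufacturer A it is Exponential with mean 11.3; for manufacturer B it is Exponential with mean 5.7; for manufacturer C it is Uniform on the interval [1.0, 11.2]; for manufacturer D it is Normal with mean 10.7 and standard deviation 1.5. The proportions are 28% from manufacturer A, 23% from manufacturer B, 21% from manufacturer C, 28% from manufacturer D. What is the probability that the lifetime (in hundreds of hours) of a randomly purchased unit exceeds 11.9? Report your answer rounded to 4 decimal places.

Conditional on each manufacturer, P(X > 11.9): A: 0.348856; B: 0.12397; C: 0; D: 0.211855.
By total probability, P(X > 11.9) = 0.28·0.348856 + 0.23·0.12397 + 0.21·0 + 0.28·0.211855 = 0.185512.

0.1855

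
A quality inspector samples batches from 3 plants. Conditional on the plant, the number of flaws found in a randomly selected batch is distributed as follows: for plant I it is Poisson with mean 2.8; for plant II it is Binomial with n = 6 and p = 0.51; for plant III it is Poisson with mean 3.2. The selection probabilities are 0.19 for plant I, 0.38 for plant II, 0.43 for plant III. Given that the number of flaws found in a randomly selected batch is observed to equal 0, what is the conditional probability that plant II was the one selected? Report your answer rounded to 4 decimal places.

Likelihoods P(X=0 | ·): I: 0.0608101; II: 0.0138413; III: 0.0407622.
Posterior ∝ prior × likelihood. Numerator for II: 0.38·0.0138413 = 0.00525969.
Normalizing constant: 0.19·0.0608101 + 0.38·0.0138413 + 0.43·0.0407622 = 0.0343413.
P(II | observation) = 0.00525969 / 0.0343413 = 0.153159.

0.1532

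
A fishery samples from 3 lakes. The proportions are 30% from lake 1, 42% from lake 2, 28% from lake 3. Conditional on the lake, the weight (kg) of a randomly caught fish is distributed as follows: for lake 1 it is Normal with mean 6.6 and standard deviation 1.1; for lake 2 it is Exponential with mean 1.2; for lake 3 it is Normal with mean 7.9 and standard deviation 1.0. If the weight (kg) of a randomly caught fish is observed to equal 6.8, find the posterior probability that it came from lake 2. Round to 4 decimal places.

Likelihoods f(6.8 | ·): 1: 0.356729; 2: 0.00288281; 3: 0.217852.
Posterior ∝ prior × likelihood. Numerator for 2: 0.42·0.00288281 = 0.00121078.
Normalizing constant: 0.3·0.356729 + 0.42·0.00288281 + 0.28·0.217852 = 0.169228.
P(2 | observation) = 0.00121078 / 0.169228 = 0.00715473.

0.0072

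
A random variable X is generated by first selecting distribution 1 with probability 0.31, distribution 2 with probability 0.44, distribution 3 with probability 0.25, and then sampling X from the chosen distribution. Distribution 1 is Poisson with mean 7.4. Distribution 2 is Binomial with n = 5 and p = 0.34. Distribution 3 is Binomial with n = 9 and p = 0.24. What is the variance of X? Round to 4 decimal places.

9.7810

Per component, 1: μ=7.4, E[X²]=62.16; 2: μ=1.7, E[X²]=4.012; 3: μ=2.16, E[X²]=6.3072.
E[X] = 0.31·7.4 + 0.44·1.7 + 0.25·2.16 = 3.582.
E[X²] = 0.31·62.16 + 0.44·4.012 + 0.25·6.3072 = 22.6117.
Var(X) = E[X²] − (E[X])² = 22.6117 − 12.8307 = 9.78096.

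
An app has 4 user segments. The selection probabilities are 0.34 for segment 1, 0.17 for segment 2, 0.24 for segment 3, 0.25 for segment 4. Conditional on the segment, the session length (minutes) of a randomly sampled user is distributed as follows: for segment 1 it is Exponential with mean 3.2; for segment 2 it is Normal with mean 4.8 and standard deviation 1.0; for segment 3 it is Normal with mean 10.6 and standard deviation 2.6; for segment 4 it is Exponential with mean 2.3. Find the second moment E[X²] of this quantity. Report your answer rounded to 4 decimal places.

42.2838

For each component E[X²] = Var + (mean)², giving 1: 20.48; 2: 24.04; 3: 119.12; 4: 10.58.
Overall E[X²] = 0.34·20.48 + 0.17·24.04 + 0.24·119.12 + 0.25·10.58 = 42.2838.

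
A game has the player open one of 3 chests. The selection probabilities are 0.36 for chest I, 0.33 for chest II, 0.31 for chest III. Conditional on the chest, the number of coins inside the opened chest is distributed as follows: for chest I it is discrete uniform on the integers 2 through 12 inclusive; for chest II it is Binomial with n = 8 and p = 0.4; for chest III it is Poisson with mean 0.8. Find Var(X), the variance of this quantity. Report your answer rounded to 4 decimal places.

11.0762

Per component, I: μ=7, E[X²]=59; II: μ=3.2, E[X²]=12.16; III: μ=0.8, E[X²]=1.44.
E[X] = 0.36·7 + 0.33·3.2 + 0.31·0.8 = 3.824.
E[X²] = 0.36·59 + 0.33·12.16 + 0.31·1.44 = 25.6992.
Var(X) = E[X²] − (E[X])² = 25.6992 − 14.623 = 11.0762.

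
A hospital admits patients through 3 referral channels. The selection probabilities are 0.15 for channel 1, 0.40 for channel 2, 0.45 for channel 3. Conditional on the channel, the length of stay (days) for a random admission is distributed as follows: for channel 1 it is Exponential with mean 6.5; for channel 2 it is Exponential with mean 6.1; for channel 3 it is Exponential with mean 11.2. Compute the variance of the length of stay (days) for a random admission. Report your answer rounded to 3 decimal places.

83.852

Per component, 1: μ=6.5, E[X²]=84.5; 2: μ=6.1, E[X²]=74.42; 3: μ=11.2, E[X²]=250.88.
E[X] = 0.15·6.5 + 0.4·6.1 + 0.45·11.2 = 8.455.
E[X²] = 0.15·84.5 + 0.4·74.42 + 0.45·250.88 = 155.339.
Var(X) = E[X²] − (E[X])² = 155.339 − 71.487 = 83.852.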